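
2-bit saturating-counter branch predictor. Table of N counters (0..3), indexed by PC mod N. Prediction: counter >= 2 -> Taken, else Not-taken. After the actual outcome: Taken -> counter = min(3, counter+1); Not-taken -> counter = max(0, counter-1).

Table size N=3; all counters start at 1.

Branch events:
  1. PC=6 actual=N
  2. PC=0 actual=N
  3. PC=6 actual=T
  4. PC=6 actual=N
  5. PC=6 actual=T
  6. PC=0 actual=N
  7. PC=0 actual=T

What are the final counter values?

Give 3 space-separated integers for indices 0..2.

Answer: 1 1 1

Derivation:
Ev 1: PC=6 idx=0 pred=N actual=N -> ctr[0]=0
Ev 2: PC=0 idx=0 pred=N actual=N -> ctr[0]=0
Ev 3: PC=6 idx=0 pred=N actual=T -> ctr[0]=1
Ev 4: PC=6 idx=0 pred=N actual=N -> ctr[0]=0
Ev 5: PC=6 idx=0 pred=N actual=T -> ctr[0]=1
Ev 6: PC=0 idx=0 pred=N actual=N -> ctr[0]=0
Ev 7: PC=0 idx=0 pred=N actual=T -> ctr[0]=1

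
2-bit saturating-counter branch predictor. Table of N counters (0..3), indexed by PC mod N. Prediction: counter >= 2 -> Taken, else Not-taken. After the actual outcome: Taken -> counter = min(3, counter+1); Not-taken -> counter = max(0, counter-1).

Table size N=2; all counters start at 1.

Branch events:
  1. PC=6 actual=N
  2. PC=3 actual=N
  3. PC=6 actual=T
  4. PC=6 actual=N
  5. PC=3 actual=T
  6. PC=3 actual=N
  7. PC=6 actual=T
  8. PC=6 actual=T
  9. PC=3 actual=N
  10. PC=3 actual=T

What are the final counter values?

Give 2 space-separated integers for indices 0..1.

Answer: 2 1

Derivation:
Ev 1: PC=6 idx=0 pred=N actual=N -> ctr[0]=0
Ev 2: PC=3 idx=1 pred=N actual=N -> ctr[1]=0
Ev 3: PC=6 idx=0 pred=N actual=T -> ctr[0]=1
Ev 4: PC=6 idx=0 pred=N actual=N -> ctr[0]=0
Ev 5: PC=3 idx=1 pred=N actual=T -> ctr[1]=1
Ev 6: PC=3 idx=1 pred=N actual=N -> ctr[1]=0
Ev 7: PC=6 idx=0 pred=N actual=T -> ctr[0]=1
Ev 8: PC=6 idx=0 pred=N actual=T -> ctr[0]=2
Ev 9: PC=3 idx=1 pred=N actual=N -> ctr[1]=0
Ev 10: PC=3 idx=1 pred=N actual=T -> ctr[1]=1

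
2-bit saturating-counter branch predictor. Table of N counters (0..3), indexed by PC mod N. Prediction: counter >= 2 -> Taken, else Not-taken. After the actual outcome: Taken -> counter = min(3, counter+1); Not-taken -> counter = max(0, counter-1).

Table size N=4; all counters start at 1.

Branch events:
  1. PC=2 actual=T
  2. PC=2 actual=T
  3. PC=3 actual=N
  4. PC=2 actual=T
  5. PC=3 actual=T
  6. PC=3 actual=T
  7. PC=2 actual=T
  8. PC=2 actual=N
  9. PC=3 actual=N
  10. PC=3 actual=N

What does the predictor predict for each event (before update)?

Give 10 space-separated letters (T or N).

Answer: N T N T N N T T T N

Derivation:
Ev 1: PC=2 idx=2 pred=N actual=T -> ctr[2]=2
Ev 2: PC=2 idx=2 pred=T actual=T -> ctr[2]=3
Ev 3: PC=3 idx=3 pred=N actual=N -> ctr[3]=0
Ev 4: PC=2 idx=2 pred=T actual=T -> ctr[2]=3
Ev 5: PC=3 idx=3 pred=N actual=T -> ctr[3]=1
Ev 6: PC=3 idx=3 pred=N actual=T -> ctr[3]=2
Ev 7: PC=2 idx=2 pred=T actual=T -> ctr[2]=3
Ev 8: PC=2 idx=2 pred=T actual=N -> ctr[2]=2
Ev 9: PC=3 idx=3 pred=T actual=N -> ctr[3]=1
Ev 10: PC=3 idx=3 pred=N actual=N -> ctr[3]=0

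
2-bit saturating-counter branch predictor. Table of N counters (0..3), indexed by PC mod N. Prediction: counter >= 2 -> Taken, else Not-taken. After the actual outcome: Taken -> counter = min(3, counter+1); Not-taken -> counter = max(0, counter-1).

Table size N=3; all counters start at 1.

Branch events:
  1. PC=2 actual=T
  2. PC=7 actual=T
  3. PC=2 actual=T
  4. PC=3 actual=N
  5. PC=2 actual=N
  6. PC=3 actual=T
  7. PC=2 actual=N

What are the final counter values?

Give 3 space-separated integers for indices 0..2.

Ev 1: PC=2 idx=2 pred=N actual=T -> ctr[2]=2
Ev 2: PC=7 idx=1 pred=N actual=T -> ctr[1]=2
Ev 3: PC=2 idx=2 pred=T actual=T -> ctr[2]=3
Ev 4: PC=3 idx=0 pred=N actual=N -> ctr[0]=0
Ev 5: PC=2 idx=2 pred=T actual=N -> ctr[2]=2
Ev 6: PC=3 idx=0 pred=N actual=T -> ctr[0]=1
Ev 7: PC=2 idx=2 pred=T actual=N -> ctr[2]=1

Answer: 1 2 1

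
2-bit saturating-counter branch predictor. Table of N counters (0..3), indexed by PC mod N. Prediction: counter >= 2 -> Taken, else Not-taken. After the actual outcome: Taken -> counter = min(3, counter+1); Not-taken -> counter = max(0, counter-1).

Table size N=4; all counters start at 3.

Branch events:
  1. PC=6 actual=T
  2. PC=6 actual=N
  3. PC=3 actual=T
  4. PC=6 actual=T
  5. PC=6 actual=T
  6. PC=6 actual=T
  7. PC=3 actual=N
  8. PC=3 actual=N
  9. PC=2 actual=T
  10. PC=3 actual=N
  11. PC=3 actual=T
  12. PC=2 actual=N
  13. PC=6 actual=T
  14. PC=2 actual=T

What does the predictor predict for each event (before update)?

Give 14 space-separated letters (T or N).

Answer: T T T T T T T T T N N T T T

Derivation:
Ev 1: PC=6 idx=2 pred=T actual=T -> ctr[2]=3
Ev 2: PC=6 idx=2 pred=T actual=N -> ctr[2]=2
Ev 3: PC=3 idx=3 pred=T actual=T -> ctr[3]=3
Ev 4: PC=6 idx=2 pred=T actual=T -> ctr[2]=3
Ev 5: PC=6 idx=2 pred=T actual=T -> ctr[2]=3
Ev 6: PC=6 idx=2 pred=T actual=T -> ctr[2]=3
Ev 7: PC=3 idx=3 pred=T actual=N -> ctr[3]=2
Ev 8: PC=3 idx=3 pred=T actual=N -> ctr[3]=1
Ev 9: PC=2 idx=2 pred=T actual=T -> ctr[2]=3
Ev 10: PC=3 idx=3 pred=N actual=N -> ctr[3]=0
Ev 11: PC=3 idx=3 pred=N actual=T -> ctr[3]=1
Ev 12: PC=2 idx=2 pred=T actual=N -> ctr[2]=2
Ev 13: PC=6 idx=2 pred=T actual=T -> ctr[2]=3
Ev 14: PC=2 idx=2 pred=T actual=T -> ctr[2]=3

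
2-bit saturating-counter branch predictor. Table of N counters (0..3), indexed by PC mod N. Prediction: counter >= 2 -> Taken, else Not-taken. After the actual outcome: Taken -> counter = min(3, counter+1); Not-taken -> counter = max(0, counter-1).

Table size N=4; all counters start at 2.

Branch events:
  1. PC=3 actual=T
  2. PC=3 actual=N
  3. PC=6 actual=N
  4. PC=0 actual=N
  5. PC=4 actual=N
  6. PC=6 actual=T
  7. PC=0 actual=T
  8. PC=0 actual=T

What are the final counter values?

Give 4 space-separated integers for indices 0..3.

Ev 1: PC=3 idx=3 pred=T actual=T -> ctr[3]=3
Ev 2: PC=3 idx=3 pred=T actual=N -> ctr[3]=2
Ev 3: PC=6 idx=2 pred=T actual=N -> ctr[2]=1
Ev 4: PC=0 idx=0 pred=T actual=N -> ctr[0]=1
Ev 5: PC=4 idx=0 pred=N actual=N -> ctr[0]=0
Ev 6: PC=6 idx=2 pred=N actual=T -> ctr[2]=2
Ev 7: PC=0 idx=0 pred=N actual=T -> ctr[0]=1
Ev 8: PC=0 idx=0 pred=N actual=T -> ctr[0]=2

Answer: 2 2 2 2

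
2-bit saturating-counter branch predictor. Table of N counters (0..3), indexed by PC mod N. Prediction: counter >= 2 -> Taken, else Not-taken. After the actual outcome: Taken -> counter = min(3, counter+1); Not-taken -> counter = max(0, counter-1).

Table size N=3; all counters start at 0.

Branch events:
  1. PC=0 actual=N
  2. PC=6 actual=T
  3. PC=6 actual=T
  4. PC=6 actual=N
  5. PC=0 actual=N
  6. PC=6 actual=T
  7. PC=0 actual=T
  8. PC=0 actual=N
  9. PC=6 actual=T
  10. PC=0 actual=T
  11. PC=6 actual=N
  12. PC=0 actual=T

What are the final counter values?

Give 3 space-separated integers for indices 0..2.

Answer: 3 0 0

Derivation:
Ev 1: PC=0 idx=0 pred=N actual=N -> ctr[0]=0
Ev 2: PC=6 idx=0 pred=N actual=T -> ctr[0]=1
Ev 3: PC=6 idx=0 pred=N actual=T -> ctr[0]=2
Ev 4: PC=6 idx=0 pred=T actual=N -> ctr[0]=1
Ev 5: PC=0 idx=0 pred=N actual=N -> ctr[0]=0
Ev 6: PC=6 idx=0 pred=N actual=T -> ctr[0]=1
Ev 7: PC=0 idx=0 pred=N actual=T -> ctr[0]=2
Ev 8: PC=0 idx=0 pred=T actual=N -> ctr[0]=1
Ev 9: PC=6 idx=0 pred=N actual=T -> ctr[0]=2
Ev 10: PC=0 idx=0 pred=T actual=T -> ctr[0]=3
Ev 11: PC=6 idx=0 pred=T actual=N -> ctr[0]=2
Ev 12: PC=0 idx=0 pred=T actual=T -> ctr[0]=3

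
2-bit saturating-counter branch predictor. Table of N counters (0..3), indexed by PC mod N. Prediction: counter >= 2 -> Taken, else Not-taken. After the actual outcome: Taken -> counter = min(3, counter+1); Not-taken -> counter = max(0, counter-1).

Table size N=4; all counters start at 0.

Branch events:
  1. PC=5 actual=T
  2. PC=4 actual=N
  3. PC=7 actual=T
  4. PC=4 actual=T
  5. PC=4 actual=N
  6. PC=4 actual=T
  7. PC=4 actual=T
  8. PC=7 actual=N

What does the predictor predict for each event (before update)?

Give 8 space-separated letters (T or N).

Ev 1: PC=5 idx=1 pred=N actual=T -> ctr[1]=1
Ev 2: PC=4 idx=0 pred=N actual=N -> ctr[0]=0
Ev 3: PC=7 idx=3 pred=N actual=T -> ctr[3]=1
Ev 4: PC=4 idx=0 pred=N actual=T -> ctr[0]=1
Ev 5: PC=4 idx=0 pred=N actual=N -> ctr[0]=0
Ev 6: PC=4 idx=0 pred=N actual=T -> ctr[0]=1
Ev 7: PC=4 idx=0 pred=N actual=T -> ctr[0]=2
Ev 8: PC=7 idx=3 pred=N actual=N -> ctr[3]=0

Answer: N N N N N N N N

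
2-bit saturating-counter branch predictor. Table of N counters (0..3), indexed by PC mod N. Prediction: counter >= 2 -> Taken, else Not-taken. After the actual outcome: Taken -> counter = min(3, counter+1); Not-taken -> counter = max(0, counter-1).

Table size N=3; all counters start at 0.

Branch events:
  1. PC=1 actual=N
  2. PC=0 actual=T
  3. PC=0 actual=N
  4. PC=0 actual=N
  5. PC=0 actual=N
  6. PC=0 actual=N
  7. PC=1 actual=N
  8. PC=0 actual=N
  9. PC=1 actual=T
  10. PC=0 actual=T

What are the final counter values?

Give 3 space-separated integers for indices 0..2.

Answer: 1 1 0

Derivation:
Ev 1: PC=1 idx=1 pred=N actual=N -> ctr[1]=0
Ev 2: PC=0 idx=0 pred=N actual=T -> ctr[0]=1
Ev 3: PC=0 idx=0 pred=N actual=N -> ctr[0]=0
Ev 4: PC=0 idx=0 pred=N actual=N -> ctr[0]=0
Ev 5: PC=0 idx=0 pred=N actual=N -> ctr[0]=0
Ev 6: PC=0 idx=0 pred=N actual=N -> ctr[0]=0
Ev 7: PC=1 idx=1 pred=N actual=N -> ctr[1]=0
Ev 8: PC=0 idx=0 pred=N actual=N -> ctr[0]=0
Ev 9: PC=1 idx=1 pred=N actual=T -> ctr[1]=1
Ev 10: PC=0 idx=0 pred=N actual=T -> ctr[0]=1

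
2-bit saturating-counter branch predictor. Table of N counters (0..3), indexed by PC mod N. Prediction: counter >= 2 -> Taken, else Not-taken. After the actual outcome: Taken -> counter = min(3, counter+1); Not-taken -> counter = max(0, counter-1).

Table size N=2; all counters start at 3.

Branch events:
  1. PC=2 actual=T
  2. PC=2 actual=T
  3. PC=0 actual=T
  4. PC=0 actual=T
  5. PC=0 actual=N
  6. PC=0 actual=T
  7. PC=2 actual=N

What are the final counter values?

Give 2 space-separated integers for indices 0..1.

Ev 1: PC=2 idx=0 pred=T actual=T -> ctr[0]=3
Ev 2: PC=2 idx=0 pred=T actual=T -> ctr[0]=3
Ev 3: PC=0 idx=0 pred=T actual=T -> ctr[0]=3
Ev 4: PC=0 idx=0 pred=T actual=T -> ctr[0]=3
Ev 5: PC=0 idx=0 pred=T actual=N -> ctr[0]=2
Ev 6: PC=0 idx=0 pred=T actual=T -> ctr[0]=3
Ev 7: PC=2 idx=0 pred=T actual=N -> ctr[0]=2

Answer: 2 3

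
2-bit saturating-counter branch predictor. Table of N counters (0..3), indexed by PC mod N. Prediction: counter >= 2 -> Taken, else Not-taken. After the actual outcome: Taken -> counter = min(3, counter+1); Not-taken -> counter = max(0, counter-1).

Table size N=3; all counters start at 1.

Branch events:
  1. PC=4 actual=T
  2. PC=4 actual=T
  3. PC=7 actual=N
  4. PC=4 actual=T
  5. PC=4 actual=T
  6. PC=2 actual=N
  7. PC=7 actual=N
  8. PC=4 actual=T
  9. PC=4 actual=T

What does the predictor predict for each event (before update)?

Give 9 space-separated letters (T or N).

Ev 1: PC=4 idx=1 pred=N actual=T -> ctr[1]=2
Ev 2: PC=4 idx=1 pred=T actual=T -> ctr[1]=3
Ev 3: PC=7 idx=1 pred=T actual=N -> ctr[1]=2
Ev 4: PC=4 idx=1 pred=T actual=T -> ctr[1]=3
Ev 5: PC=4 idx=1 pred=T actual=T -> ctr[1]=3
Ev 6: PC=2 idx=2 pred=N actual=N -> ctr[2]=0
Ev 7: PC=7 idx=1 pred=T actual=N -> ctr[1]=2
Ev 8: PC=4 idx=1 pred=T actual=T -> ctr[1]=3
Ev 9: PC=4 idx=1 pred=T actual=T -> ctr[1]=3

Answer: N T T T T N T T T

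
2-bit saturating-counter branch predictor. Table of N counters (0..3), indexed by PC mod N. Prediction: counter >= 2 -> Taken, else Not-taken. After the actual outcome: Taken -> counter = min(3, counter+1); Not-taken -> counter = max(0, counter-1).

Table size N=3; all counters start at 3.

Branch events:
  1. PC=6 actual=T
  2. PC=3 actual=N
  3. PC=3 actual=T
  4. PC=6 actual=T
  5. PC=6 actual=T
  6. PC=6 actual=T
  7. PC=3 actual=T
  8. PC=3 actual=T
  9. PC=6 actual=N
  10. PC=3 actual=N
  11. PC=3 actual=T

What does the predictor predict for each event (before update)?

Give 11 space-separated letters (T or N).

Ev 1: PC=6 idx=0 pred=T actual=T -> ctr[0]=3
Ev 2: PC=3 idx=0 pred=T actual=N -> ctr[0]=2
Ev 3: PC=3 idx=0 pred=T actual=T -> ctr[0]=3
Ev 4: PC=6 idx=0 pred=T actual=T -> ctr[0]=3
Ev 5: PC=6 idx=0 pred=T actual=T -> ctr[0]=3
Ev 6: PC=6 idx=0 pred=T actual=T -> ctr[0]=3
Ev 7: PC=3 idx=0 pred=T actual=T -> ctr[0]=3
Ev 8: PC=3 idx=0 pred=T actual=T -> ctr[0]=3
Ev 9: PC=6 idx=0 pred=T actual=N -> ctr[0]=2
Ev 10: PC=3 idx=0 pred=T actual=N -> ctr[0]=1
Ev 11: PC=3 idx=0 pred=N actual=T -> ctr[0]=2

Answer: T T T T T T T T T T N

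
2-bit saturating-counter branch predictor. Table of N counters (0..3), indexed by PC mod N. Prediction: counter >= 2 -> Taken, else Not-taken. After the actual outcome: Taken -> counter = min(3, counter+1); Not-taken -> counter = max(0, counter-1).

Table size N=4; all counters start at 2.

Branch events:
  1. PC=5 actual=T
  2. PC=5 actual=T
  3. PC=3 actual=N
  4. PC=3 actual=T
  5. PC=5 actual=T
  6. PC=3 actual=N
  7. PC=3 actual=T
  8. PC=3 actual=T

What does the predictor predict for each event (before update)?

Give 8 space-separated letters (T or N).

Ev 1: PC=5 idx=1 pred=T actual=T -> ctr[1]=3
Ev 2: PC=5 idx=1 pred=T actual=T -> ctr[1]=3
Ev 3: PC=3 idx=3 pred=T actual=N -> ctr[3]=1
Ev 4: PC=3 idx=3 pred=N actual=T -> ctr[3]=2
Ev 5: PC=5 idx=1 pred=T actual=T -> ctr[1]=3
Ev 6: PC=3 idx=3 pred=T actual=N -> ctr[3]=1
Ev 7: PC=3 idx=3 pred=N actual=T -> ctr[3]=2
Ev 8: PC=3 idx=3 pred=T actual=T -> ctr[3]=3

Answer: T T T N T T N T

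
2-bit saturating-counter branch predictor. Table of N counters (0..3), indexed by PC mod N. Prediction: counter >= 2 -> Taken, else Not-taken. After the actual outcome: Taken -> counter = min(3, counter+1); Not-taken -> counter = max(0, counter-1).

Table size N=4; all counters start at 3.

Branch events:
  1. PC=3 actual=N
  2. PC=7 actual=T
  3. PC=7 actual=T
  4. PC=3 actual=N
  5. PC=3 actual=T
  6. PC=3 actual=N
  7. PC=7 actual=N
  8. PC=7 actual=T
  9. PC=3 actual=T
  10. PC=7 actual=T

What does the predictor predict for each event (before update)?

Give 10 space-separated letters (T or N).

Ev 1: PC=3 idx=3 pred=T actual=N -> ctr[3]=2
Ev 2: PC=7 idx=3 pred=T actual=T -> ctr[3]=3
Ev 3: PC=7 idx=3 pred=T actual=T -> ctr[3]=3
Ev 4: PC=3 idx=3 pred=T actual=N -> ctr[3]=2
Ev 5: PC=3 idx=3 pred=T actual=T -> ctr[3]=3
Ev 6: PC=3 idx=3 pred=T actual=N -> ctr[3]=2
Ev 7: PC=7 idx=3 pred=T actual=N -> ctr[3]=1
Ev 8: PC=7 idx=3 pred=N actual=T -> ctr[3]=2
Ev 9: PC=3 idx=3 pred=T actual=T -> ctr[3]=3
Ev 10: PC=7 idx=3 pred=T actual=T -> ctr[3]=3

Answer: T T T T T T T N T T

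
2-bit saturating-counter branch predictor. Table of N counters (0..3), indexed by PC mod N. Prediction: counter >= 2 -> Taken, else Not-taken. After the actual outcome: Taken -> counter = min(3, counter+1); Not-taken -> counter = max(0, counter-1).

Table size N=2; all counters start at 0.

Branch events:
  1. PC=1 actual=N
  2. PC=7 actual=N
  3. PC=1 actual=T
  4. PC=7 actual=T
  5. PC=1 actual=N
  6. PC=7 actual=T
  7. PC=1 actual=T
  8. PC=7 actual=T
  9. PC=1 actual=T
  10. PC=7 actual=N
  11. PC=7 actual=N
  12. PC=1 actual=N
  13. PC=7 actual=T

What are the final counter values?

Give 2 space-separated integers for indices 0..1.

Answer: 0 1

Derivation:
Ev 1: PC=1 idx=1 pred=N actual=N -> ctr[1]=0
Ev 2: PC=7 idx=1 pred=N actual=N -> ctr[1]=0
Ev 3: PC=1 idx=1 pred=N actual=T -> ctr[1]=1
Ev 4: PC=7 idx=1 pred=N actual=T -> ctr[1]=2
Ev 5: PC=1 idx=1 pred=T actual=N -> ctr[1]=1
Ev 6: PC=7 idx=1 pred=N actual=T -> ctr[1]=2
Ev 7: PC=1 idx=1 pred=T actual=T -> ctr[1]=3
Ev 8: PC=7 idx=1 pred=T actual=T -> ctr[1]=3
Ev 9: PC=1 idx=1 pred=T actual=T -> ctr[1]=3
Ev 10: PC=7 idx=1 pred=T actual=N -> ctr[1]=2
Ev 11: PC=7 idx=1 pred=T actual=N -> ctr[1]=1
Ev 12: PC=1 idx=1 pred=N actual=N -> ctr[1]=0
Ev 13: PC=7 idx=1 pred=N actual=T -> ctr[1]=1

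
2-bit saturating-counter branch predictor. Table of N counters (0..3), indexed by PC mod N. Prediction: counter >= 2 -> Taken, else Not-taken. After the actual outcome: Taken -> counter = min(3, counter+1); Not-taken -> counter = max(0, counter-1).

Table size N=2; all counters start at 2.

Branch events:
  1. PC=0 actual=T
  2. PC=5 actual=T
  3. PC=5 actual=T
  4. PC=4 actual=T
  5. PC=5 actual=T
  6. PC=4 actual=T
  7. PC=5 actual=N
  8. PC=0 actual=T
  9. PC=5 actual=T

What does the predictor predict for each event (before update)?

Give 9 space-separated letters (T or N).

Ev 1: PC=0 idx=0 pred=T actual=T -> ctr[0]=3
Ev 2: PC=5 idx=1 pred=T actual=T -> ctr[1]=3
Ev 3: PC=5 idx=1 pred=T actual=T -> ctr[1]=3
Ev 4: PC=4 idx=0 pred=T actual=T -> ctr[0]=3
Ev 5: PC=5 idx=1 pred=T actual=T -> ctr[1]=3
Ev 6: PC=4 idx=0 pred=T actual=T -> ctr[0]=3
Ev 7: PC=5 idx=1 pred=T actual=N -> ctr[1]=2
Ev 8: PC=0 idx=0 pred=T actual=T -> ctr[0]=3
Ev 9: PC=5 idx=1 pred=T actual=T -> ctr[1]=3

Answer: T T T T T T T T T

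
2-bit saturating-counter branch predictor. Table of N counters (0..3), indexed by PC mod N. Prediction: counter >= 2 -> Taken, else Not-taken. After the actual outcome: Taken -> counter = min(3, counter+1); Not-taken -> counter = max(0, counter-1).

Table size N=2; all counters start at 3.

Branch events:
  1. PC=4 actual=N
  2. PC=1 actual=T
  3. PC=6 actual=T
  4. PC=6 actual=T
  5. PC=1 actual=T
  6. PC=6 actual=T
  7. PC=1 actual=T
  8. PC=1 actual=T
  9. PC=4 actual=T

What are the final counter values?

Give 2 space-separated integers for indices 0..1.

Answer: 3 3

Derivation:
Ev 1: PC=4 idx=0 pred=T actual=N -> ctr[0]=2
Ev 2: PC=1 idx=1 pred=T actual=T -> ctr[1]=3
Ev 3: PC=6 idx=0 pred=T actual=T -> ctr[0]=3
Ev 4: PC=6 idx=0 pred=T actual=T -> ctr[0]=3
Ev 5: PC=1 idx=1 pred=T actual=T -> ctr[1]=3
Ev 6: PC=6 idx=0 pred=T actual=T -> ctr[0]=3
Ev 7: PC=1 idx=1 pred=T actual=T -> ctr[1]=3
Ev 8: PC=1 idx=1 pred=T actual=T -> ctr[1]=3
Ev 9: PC=4 idx=0 pred=T actual=T -> ctr[0]=3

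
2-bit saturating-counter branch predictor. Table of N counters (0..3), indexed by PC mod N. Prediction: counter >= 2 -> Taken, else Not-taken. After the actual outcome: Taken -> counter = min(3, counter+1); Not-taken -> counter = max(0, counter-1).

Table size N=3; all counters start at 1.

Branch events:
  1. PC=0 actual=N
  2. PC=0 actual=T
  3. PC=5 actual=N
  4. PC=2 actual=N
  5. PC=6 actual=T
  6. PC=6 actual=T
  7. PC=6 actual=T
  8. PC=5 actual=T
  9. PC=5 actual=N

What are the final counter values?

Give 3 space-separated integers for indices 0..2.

Ev 1: PC=0 idx=0 pred=N actual=N -> ctr[0]=0
Ev 2: PC=0 idx=0 pred=N actual=T -> ctr[0]=1
Ev 3: PC=5 idx=2 pred=N actual=N -> ctr[2]=0
Ev 4: PC=2 idx=2 pred=N actual=N -> ctr[2]=0
Ev 5: PC=6 idx=0 pred=N actual=T -> ctr[0]=2
Ev 6: PC=6 idx=0 pred=T actual=T -> ctr[0]=3
Ev 7: PC=6 idx=0 pred=T actual=T -> ctr[0]=3
Ev 8: PC=5 idx=2 pred=N actual=T -> ctr[2]=1
Ev 9: PC=5 idx=2 pred=N actual=N -> ctr[2]=0

Answer: 3 1 0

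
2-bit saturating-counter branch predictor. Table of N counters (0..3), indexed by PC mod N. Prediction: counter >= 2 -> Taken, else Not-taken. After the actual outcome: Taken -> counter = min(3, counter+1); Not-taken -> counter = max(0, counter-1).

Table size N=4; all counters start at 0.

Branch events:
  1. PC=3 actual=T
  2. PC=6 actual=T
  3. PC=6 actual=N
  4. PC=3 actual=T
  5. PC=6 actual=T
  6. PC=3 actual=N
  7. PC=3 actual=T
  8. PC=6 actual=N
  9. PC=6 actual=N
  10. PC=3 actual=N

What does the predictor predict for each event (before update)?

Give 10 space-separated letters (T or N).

Answer: N N N N N T N N N T

Derivation:
Ev 1: PC=3 idx=3 pred=N actual=T -> ctr[3]=1
Ev 2: PC=6 idx=2 pred=N actual=T -> ctr[2]=1
Ev 3: PC=6 idx=2 pred=N actual=N -> ctr[2]=0
Ev 4: PC=3 idx=3 pred=N actual=T -> ctr[3]=2
Ev 5: PC=6 idx=2 pred=N actual=T -> ctr[2]=1
Ev 6: PC=3 idx=3 pred=T actual=N -> ctr[3]=1
Ev 7: PC=3 idx=3 pred=N actual=T -> ctr[3]=2
Ev 8: PC=6 idx=2 pred=N actual=N -> ctr[2]=0
Ev 9: PC=6 idx=2 pred=N actual=N -> ctr[2]=0
Ev 10: PC=3 idx=3 pred=T actual=N -> ctr[3]=1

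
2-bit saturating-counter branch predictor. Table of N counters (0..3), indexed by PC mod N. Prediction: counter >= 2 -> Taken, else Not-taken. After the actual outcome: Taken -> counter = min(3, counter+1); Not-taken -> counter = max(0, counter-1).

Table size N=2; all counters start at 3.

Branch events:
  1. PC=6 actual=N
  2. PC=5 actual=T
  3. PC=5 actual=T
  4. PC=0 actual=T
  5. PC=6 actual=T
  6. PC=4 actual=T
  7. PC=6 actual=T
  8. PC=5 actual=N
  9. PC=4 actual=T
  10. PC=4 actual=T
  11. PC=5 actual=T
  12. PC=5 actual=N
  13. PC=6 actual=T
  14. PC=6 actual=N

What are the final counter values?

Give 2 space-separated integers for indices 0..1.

Ev 1: PC=6 idx=0 pred=T actual=N -> ctr[0]=2
Ev 2: PC=5 idx=1 pred=T actual=T -> ctr[1]=3
Ev 3: PC=5 idx=1 pred=T actual=T -> ctr[1]=3
Ev 4: PC=0 idx=0 pred=T actual=T -> ctr[0]=3
Ev 5: PC=6 idx=0 pred=T actual=T -> ctr[0]=3
Ev 6: PC=4 idx=0 pred=T actual=T -> ctr[0]=3
Ev 7: PC=6 idx=0 pred=T actual=T -> ctr[0]=3
Ev 8: PC=5 idx=1 pred=T actual=N -> ctr[1]=2
Ev 9: PC=4 idx=0 pred=T actual=T -> ctr[0]=3
Ev 10: PC=4 idx=0 pred=T actual=T -> ctr[0]=3
Ev 11: PC=5 idx=1 pred=T actual=T -> ctr[1]=3
Ev 12: PC=5 idx=1 pred=T actual=N -> ctr[1]=2
Ev 13: PC=6 idx=0 pred=T actual=T -> ctr[0]=3
Ev 14: PC=6 idx=0 pred=T actual=N -> ctr[0]=2

Answer: 2 2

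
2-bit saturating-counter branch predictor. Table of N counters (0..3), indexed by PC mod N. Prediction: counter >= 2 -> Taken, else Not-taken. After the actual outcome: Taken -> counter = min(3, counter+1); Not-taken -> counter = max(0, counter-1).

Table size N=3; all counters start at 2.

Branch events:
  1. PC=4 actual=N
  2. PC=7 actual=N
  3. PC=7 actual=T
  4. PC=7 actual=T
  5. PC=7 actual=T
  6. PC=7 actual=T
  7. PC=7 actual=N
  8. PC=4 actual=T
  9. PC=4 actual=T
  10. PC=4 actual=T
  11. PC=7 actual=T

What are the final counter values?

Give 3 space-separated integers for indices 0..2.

Answer: 2 3 2

Derivation:
Ev 1: PC=4 idx=1 pred=T actual=N -> ctr[1]=1
Ev 2: PC=7 idx=1 pred=N actual=N -> ctr[1]=0
Ev 3: PC=7 idx=1 pred=N actual=T -> ctr[1]=1
Ev 4: PC=7 idx=1 pred=N actual=T -> ctr[1]=2
Ev 5: PC=7 idx=1 pred=T actual=T -> ctr[1]=3
Ev 6: PC=7 idx=1 pred=T actual=T -> ctr[1]=3
Ev 7: PC=7 idx=1 pred=T actual=N -> ctr[1]=2
Ev 8: PC=4 idx=1 pred=T actual=T -> ctr[1]=3
Ev 9: PC=4 idx=1 pred=T actual=T -> ctr[1]=3
Ev 10: PC=4 idx=1 pred=T actual=T -> ctr[1]=3
Ev 11: PC=7 idx=1 pred=T actual=T -> ctr[1]=3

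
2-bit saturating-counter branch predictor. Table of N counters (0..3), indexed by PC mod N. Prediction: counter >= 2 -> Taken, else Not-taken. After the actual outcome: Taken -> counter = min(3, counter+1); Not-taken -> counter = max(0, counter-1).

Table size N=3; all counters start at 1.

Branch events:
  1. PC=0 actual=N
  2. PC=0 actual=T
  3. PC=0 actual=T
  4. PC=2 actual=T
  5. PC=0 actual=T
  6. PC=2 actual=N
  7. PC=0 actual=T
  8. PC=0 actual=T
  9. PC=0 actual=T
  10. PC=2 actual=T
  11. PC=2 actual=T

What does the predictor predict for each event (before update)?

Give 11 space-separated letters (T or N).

Ev 1: PC=0 idx=0 pred=N actual=N -> ctr[0]=0
Ev 2: PC=0 idx=0 pred=N actual=T -> ctr[0]=1
Ev 3: PC=0 idx=0 pred=N actual=T -> ctr[0]=2
Ev 4: PC=2 idx=2 pred=N actual=T -> ctr[2]=2
Ev 5: PC=0 idx=0 pred=T actual=T -> ctr[0]=3
Ev 6: PC=2 idx=2 pred=T actual=N -> ctr[2]=1
Ev 7: PC=0 idx=0 pred=T actual=T -> ctr[0]=3
Ev 8: PC=0 idx=0 pred=T actual=T -> ctr[0]=3
Ev 9: PC=0 idx=0 pred=T actual=T -> ctr[0]=3
Ev 10: PC=2 idx=2 pred=N actual=T -> ctr[2]=2
Ev 11: PC=2 idx=2 pred=T actual=T -> ctr[2]=3

Answer: N N N N T T T T T N T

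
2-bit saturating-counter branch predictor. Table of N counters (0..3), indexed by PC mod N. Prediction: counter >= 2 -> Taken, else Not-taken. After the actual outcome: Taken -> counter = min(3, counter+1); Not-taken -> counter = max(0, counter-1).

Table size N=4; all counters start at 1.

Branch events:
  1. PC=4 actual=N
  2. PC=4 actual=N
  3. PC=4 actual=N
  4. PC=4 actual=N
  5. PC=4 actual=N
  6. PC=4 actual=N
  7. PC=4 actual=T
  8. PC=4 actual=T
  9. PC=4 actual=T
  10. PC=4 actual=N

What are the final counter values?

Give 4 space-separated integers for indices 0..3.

Answer: 2 1 1 1

Derivation:
Ev 1: PC=4 idx=0 pred=N actual=N -> ctr[0]=0
Ev 2: PC=4 idx=0 pred=N actual=N -> ctr[0]=0
Ev 3: PC=4 idx=0 pred=N actual=N -> ctr[0]=0
Ev 4: PC=4 idx=0 pred=N actual=N -> ctr[0]=0
Ev 5: PC=4 idx=0 pred=N actual=N -> ctr[0]=0
Ev 6: PC=4 idx=0 pred=N actual=N -> ctr[0]=0
Ev 7: PC=4 idx=0 pred=N actual=T -> ctr[0]=1
Ev 8: PC=4 idx=0 pred=N actual=T -> ctr[0]=2
Ev 9: PC=4 idx=0 pred=T actual=T -> ctr[0]=3
Ev 10: PC=4 idx=0 pred=T actual=N -> ctr[0]=2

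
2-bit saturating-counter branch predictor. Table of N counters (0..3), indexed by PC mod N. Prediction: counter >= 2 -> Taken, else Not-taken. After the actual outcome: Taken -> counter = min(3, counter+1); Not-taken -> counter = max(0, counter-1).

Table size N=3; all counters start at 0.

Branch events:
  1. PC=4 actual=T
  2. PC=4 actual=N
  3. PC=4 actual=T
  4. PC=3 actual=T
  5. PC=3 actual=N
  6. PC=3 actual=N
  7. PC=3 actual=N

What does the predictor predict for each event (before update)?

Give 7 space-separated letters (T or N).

Ev 1: PC=4 idx=1 pred=N actual=T -> ctr[1]=1
Ev 2: PC=4 idx=1 pred=N actual=N -> ctr[1]=0
Ev 3: PC=4 idx=1 pred=N actual=T -> ctr[1]=1
Ev 4: PC=3 idx=0 pred=N actual=T -> ctr[0]=1
Ev 5: PC=3 idx=0 pred=N actual=N -> ctr[0]=0
Ev 6: PC=3 idx=0 pred=N actual=N -> ctr[0]=0
Ev 7: PC=3 idx=0 pred=N actual=N -> ctr[0]=0

Answer: N N N N N N N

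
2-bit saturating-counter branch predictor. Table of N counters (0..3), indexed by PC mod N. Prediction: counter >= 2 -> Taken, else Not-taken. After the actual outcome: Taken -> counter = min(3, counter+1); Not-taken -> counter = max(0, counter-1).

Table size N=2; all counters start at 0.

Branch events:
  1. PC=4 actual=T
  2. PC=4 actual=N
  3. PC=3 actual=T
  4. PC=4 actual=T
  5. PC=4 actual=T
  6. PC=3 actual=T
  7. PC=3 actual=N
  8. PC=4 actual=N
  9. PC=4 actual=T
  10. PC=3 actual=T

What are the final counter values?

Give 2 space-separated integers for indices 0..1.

Ev 1: PC=4 idx=0 pred=N actual=T -> ctr[0]=1
Ev 2: PC=4 idx=0 pred=N actual=N -> ctr[0]=0
Ev 3: PC=3 idx=1 pred=N actual=T -> ctr[1]=1
Ev 4: PC=4 idx=0 pred=N actual=T -> ctr[0]=1
Ev 5: PC=4 idx=0 pred=N actual=T -> ctr[0]=2
Ev 6: PC=3 idx=1 pred=N actual=T -> ctr[1]=2
Ev 7: PC=3 idx=1 pred=T actual=N -> ctr[1]=1
Ev 8: PC=4 idx=0 pred=T actual=N -> ctr[0]=1
Ev 9: PC=4 idx=0 pred=N actual=T -> ctr[0]=2
Ev 10: PC=3 idx=1 pred=N actual=T -> ctr[1]=2

Answer: 2 2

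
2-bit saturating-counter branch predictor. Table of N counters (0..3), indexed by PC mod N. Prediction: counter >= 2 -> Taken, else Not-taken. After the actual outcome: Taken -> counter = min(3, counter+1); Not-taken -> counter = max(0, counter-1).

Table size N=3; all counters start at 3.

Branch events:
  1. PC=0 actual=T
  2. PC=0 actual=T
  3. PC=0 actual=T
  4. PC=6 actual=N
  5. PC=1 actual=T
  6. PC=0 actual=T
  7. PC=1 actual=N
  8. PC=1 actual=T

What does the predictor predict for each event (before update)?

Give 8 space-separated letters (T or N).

Ev 1: PC=0 idx=0 pred=T actual=T -> ctr[0]=3
Ev 2: PC=0 idx=0 pred=T actual=T -> ctr[0]=3
Ev 3: PC=0 idx=0 pred=T actual=T -> ctr[0]=3
Ev 4: PC=6 idx=0 pred=T actual=N -> ctr[0]=2
Ev 5: PC=1 idx=1 pred=T actual=T -> ctr[1]=3
Ev 6: PC=0 idx=0 pred=T actual=T -> ctr[0]=3
Ev 7: PC=1 idx=1 pred=T actual=N -> ctr[1]=2
Ev 8: PC=1 idx=1 pred=T actual=T -> ctr[1]=3

Answer: T T T T T T T T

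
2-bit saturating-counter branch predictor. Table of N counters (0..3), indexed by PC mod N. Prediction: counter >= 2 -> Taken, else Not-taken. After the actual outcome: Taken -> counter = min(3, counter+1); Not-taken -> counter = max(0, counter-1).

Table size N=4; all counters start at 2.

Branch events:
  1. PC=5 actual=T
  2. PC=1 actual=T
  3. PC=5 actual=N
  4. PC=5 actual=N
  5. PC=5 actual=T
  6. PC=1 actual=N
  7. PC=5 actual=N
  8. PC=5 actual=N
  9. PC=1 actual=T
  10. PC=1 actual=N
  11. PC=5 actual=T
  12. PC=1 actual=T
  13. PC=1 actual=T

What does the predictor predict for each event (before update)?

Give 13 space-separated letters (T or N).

Ev 1: PC=5 idx=1 pred=T actual=T -> ctr[1]=3
Ev 2: PC=1 idx=1 pred=T actual=T -> ctr[1]=3
Ev 3: PC=5 idx=1 pred=T actual=N -> ctr[1]=2
Ev 4: PC=5 idx=1 pred=T actual=N -> ctr[1]=1
Ev 5: PC=5 idx=1 pred=N actual=T -> ctr[1]=2
Ev 6: PC=1 idx=1 pred=T actual=N -> ctr[1]=1
Ev 7: PC=5 idx=1 pred=N actual=N -> ctr[1]=0
Ev 8: PC=5 idx=1 pred=N actual=N -> ctr[1]=0
Ev 9: PC=1 idx=1 pred=N actual=T -> ctr[1]=1
Ev 10: PC=1 idx=1 pred=N actual=N -> ctr[1]=0
Ev 11: PC=5 idx=1 pred=N actual=T -> ctr[1]=1
Ev 12: PC=1 idx=1 pred=N actual=T -> ctr[1]=2
Ev 13: PC=1 idx=1 pred=T actual=T -> ctr[1]=3

Answer: T T T T N T N N N N N N T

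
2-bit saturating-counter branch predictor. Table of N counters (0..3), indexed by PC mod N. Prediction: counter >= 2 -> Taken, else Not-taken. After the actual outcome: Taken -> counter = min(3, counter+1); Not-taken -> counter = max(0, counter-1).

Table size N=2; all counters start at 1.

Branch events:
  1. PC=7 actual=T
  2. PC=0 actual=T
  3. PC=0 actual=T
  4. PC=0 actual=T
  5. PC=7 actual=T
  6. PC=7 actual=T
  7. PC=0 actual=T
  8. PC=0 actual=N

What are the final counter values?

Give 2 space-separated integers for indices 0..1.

Ev 1: PC=7 idx=1 pred=N actual=T -> ctr[1]=2
Ev 2: PC=0 idx=0 pred=N actual=T -> ctr[0]=2
Ev 3: PC=0 idx=0 pred=T actual=T -> ctr[0]=3
Ev 4: PC=0 idx=0 pred=T actual=T -> ctr[0]=3
Ev 5: PC=7 idx=1 pred=T actual=T -> ctr[1]=3
Ev 6: PC=7 idx=1 pred=T actual=T -> ctr[1]=3
Ev 7: PC=0 idx=0 pred=T actual=T -> ctr[0]=3
Ev 8: PC=0 idx=0 pred=T actual=N -> ctr[0]=2

Answer: 2 3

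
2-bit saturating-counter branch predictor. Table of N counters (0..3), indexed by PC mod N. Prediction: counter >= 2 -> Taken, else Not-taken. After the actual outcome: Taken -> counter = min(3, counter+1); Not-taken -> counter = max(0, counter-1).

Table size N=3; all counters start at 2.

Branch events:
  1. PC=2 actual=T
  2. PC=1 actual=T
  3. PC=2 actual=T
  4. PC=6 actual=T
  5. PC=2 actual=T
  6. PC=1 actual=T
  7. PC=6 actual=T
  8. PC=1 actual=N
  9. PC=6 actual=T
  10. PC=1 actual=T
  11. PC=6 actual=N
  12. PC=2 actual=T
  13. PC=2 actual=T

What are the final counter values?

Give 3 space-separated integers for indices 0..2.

Answer: 2 3 3

Derivation:
Ev 1: PC=2 idx=2 pred=T actual=T -> ctr[2]=3
Ev 2: PC=1 idx=1 pred=T actual=T -> ctr[1]=3
Ev 3: PC=2 idx=2 pred=T actual=T -> ctr[2]=3
Ev 4: PC=6 idx=0 pred=T actual=T -> ctr[0]=3
Ev 5: PC=2 idx=2 pred=T actual=T -> ctr[2]=3
Ev 6: PC=1 idx=1 pred=T actual=T -> ctr[1]=3
Ev 7: PC=6 idx=0 pred=T actual=T -> ctr[0]=3
Ev 8: PC=1 idx=1 pred=T actual=N -> ctr[1]=2
Ev 9: PC=6 idx=0 pred=T actual=T -> ctr[0]=3
Ev 10: PC=1 idx=1 pred=T actual=T -> ctr[1]=3
Ev 11: PC=6 idx=0 pred=T actual=N -> ctr[0]=2
Ev 12: PC=2 idx=2 pred=T actual=T -> ctr[2]=3
Ev 13: PC=2 idx=2 pred=T actual=T -> ctr[2]=3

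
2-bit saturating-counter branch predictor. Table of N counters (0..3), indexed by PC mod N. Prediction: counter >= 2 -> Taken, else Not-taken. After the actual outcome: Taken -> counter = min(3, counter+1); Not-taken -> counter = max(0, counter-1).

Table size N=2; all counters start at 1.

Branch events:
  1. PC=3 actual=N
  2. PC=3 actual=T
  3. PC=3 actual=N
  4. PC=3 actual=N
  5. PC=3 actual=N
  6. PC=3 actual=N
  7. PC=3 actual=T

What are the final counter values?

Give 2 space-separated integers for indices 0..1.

Answer: 1 1

Derivation:
Ev 1: PC=3 idx=1 pred=N actual=N -> ctr[1]=0
Ev 2: PC=3 idx=1 pred=N actual=T -> ctr[1]=1
Ev 3: PC=3 idx=1 pred=N actual=N -> ctr[1]=0
Ev 4: PC=3 idx=1 pred=N actual=N -> ctr[1]=0
Ev 5: PC=3 idx=1 pred=N actual=N -> ctr[1]=0
Ev 6: PC=3 idx=1 pred=N actual=N -> ctr[1]=0
Ev 7: PC=3 idx=1 pred=N actual=T -> ctr[1]=1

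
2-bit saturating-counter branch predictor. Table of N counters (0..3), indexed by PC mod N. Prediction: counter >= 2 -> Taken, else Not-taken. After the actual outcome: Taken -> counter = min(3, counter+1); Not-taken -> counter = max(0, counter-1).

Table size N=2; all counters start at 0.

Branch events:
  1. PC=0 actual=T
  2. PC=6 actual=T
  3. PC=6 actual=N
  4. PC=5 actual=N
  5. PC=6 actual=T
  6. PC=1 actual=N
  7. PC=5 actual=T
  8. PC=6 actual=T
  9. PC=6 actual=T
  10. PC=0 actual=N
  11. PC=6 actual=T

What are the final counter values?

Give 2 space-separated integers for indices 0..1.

Answer: 3 1

Derivation:
Ev 1: PC=0 idx=0 pred=N actual=T -> ctr[0]=1
Ev 2: PC=6 idx=0 pred=N actual=T -> ctr[0]=2
Ev 3: PC=6 idx=0 pred=T actual=N -> ctr[0]=1
Ev 4: PC=5 idx=1 pred=N actual=N -> ctr[1]=0
Ev 5: PC=6 idx=0 pred=N actual=T -> ctr[0]=2
Ev 6: PC=1 idx=1 pred=N actual=N -> ctr[1]=0
Ev 7: PC=5 idx=1 pred=N actual=T -> ctr[1]=1
Ev 8: PC=6 idx=0 pred=T actual=T -> ctr[0]=3
Ev 9: PC=6 idx=0 pred=T actual=T -> ctr[0]=3
Ev 10: PC=0 idx=0 pred=T actual=N -> ctr[0]=2
Ev 11: PC=6 idx=0 pred=T actual=T -> ctr[0]=3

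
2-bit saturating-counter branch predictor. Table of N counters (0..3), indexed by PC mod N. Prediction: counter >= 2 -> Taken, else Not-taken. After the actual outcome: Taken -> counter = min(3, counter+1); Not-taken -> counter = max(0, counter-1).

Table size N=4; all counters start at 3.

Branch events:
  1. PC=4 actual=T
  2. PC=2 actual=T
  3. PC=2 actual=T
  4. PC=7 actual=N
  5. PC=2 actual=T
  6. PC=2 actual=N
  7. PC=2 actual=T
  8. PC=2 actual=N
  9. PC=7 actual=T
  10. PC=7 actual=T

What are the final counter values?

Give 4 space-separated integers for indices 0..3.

Answer: 3 3 2 3

Derivation:
Ev 1: PC=4 idx=0 pred=T actual=T -> ctr[0]=3
Ev 2: PC=2 idx=2 pred=T actual=T -> ctr[2]=3
Ev 3: PC=2 idx=2 pred=T actual=T -> ctr[2]=3
Ev 4: PC=7 idx=3 pred=T actual=N -> ctr[3]=2
Ev 5: PC=2 idx=2 pred=T actual=T -> ctr[2]=3
Ev 6: PC=2 idx=2 pred=T actual=N -> ctr[2]=2
Ev 7: PC=2 idx=2 pred=T actual=T -> ctr[2]=3
Ev 8: PC=2 idx=2 pred=T actual=N -> ctr[2]=2
Ev 9: PC=7 idx=3 pred=T actual=T -> ctr[3]=3
Ev 10: PC=7 idx=3 pred=T actual=T -> ctr[3]=3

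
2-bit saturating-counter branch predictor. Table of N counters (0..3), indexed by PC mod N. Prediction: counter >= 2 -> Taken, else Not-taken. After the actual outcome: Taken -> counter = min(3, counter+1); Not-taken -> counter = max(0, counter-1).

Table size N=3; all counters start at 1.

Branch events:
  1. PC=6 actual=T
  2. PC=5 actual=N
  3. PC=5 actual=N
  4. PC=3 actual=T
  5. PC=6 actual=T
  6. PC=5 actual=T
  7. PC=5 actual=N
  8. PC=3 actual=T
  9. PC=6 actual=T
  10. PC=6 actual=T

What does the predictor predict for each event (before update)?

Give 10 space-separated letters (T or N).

Ev 1: PC=6 idx=0 pred=N actual=T -> ctr[0]=2
Ev 2: PC=5 idx=2 pred=N actual=N -> ctr[2]=0
Ev 3: PC=5 idx=2 pred=N actual=N -> ctr[2]=0
Ev 4: PC=3 idx=0 pred=T actual=T -> ctr[0]=3
Ev 5: PC=6 idx=0 pred=T actual=T -> ctr[0]=3
Ev 6: PC=5 idx=2 pred=N actual=T -> ctr[2]=1
Ev 7: PC=5 idx=2 pred=N actual=N -> ctr[2]=0
Ev 8: PC=3 idx=0 pred=T actual=T -> ctr[0]=3
Ev 9: PC=6 idx=0 pred=T actual=T -> ctr[0]=3
Ev 10: PC=6 idx=0 pred=T actual=T -> ctr[0]=3

Answer: N N N T T N N T T T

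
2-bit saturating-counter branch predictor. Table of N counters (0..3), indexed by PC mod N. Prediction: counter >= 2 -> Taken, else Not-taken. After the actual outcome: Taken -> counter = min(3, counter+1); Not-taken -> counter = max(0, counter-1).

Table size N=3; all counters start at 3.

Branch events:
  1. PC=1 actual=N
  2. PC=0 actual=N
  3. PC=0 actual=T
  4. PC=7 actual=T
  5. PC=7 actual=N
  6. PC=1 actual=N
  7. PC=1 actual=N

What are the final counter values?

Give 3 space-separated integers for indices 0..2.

Answer: 3 0 3

Derivation:
Ev 1: PC=1 idx=1 pred=T actual=N -> ctr[1]=2
Ev 2: PC=0 idx=0 pred=T actual=N -> ctr[0]=2
Ev 3: PC=0 idx=0 pred=T actual=T -> ctr[0]=3
Ev 4: PC=7 idx=1 pred=T actual=T -> ctr[1]=3
Ev 5: PC=7 idx=1 pred=T actual=N -> ctr[1]=2
Ev 6: PC=1 idx=1 pred=T actual=N -> ctr[1]=1
Ev 7: PC=1 idx=1 pred=N actual=N -> ctr[1]=0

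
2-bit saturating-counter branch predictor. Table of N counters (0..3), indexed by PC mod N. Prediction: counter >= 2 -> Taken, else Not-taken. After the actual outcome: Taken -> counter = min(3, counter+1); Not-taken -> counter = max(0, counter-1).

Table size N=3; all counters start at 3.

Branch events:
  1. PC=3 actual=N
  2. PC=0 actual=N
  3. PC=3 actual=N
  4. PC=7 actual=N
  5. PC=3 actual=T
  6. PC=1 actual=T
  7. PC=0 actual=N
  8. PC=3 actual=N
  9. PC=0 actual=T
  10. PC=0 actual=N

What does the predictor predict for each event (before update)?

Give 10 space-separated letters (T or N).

Ev 1: PC=3 idx=0 pred=T actual=N -> ctr[0]=2
Ev 2: PC=0 idx=0 pred=T actual=N -> ctr[0]=1
Ev 3: PC=3 idx=0 pred=N actual=N -> ctr[0]=0
Ev 4: PC=7 idx=1 pred=T actual=N -> ctr[1]=2
Ev 5: PC=3 idx=0 pred=N actual=T -> ctr[0]=1
Ev 6: PC=1 idx=1 pred=T actual=T -> ctr[1]=3
Ev 7: PC=0 idx=0 pred=N actual=N -> ctr[0]=0
Ev 8: PC=3 idx=0 pred=N actual=N -> ctr[0]=0
Ev 9: PC=0 idx=0 pred=N actual=T -> ctr[0]=1
Ev 10: PC=0 idx=0 pred=N actual=N -> ctr[0]=0

Answer: T T N T N T N N N N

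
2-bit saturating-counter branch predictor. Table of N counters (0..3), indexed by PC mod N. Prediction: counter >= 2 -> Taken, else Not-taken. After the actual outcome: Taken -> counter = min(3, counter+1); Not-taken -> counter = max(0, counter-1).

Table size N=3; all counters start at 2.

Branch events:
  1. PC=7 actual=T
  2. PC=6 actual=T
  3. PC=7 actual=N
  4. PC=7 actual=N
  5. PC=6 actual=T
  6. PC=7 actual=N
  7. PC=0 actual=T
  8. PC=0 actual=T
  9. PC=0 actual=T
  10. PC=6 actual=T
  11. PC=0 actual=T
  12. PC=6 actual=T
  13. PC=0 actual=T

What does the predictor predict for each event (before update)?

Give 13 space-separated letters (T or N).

Answer: T T T T T N T T T T T T T

Derivation:
Ev 1: PC=7 idx=1 pred=T actual=T -> ctr[1]=3
Ev 2: PC=6 idx=0 pred=T actual=T -> ctr[0]=3
Ev 3: PC=7 idx=1 pred=T actual=N -> ctr[1]=2
Ev 4: PC=7 idx=1 pred=T actual=N -> ctr[1]=1
Ev 5: PC=6 idx=0 pred=T actual=T -> ctr[0]=3
Ev 6: PC=7 idx=1 pred=N actual=N -> ctr[1]=0
Ev 7: PC=0 idx=0 pred=T actual=T -> ctr[0]=3
Ev 8: PC=0 idx=0 pred=T actual=T -> ctr[0]=3
Ev 9: PC=0 idx=0 pred=T actual=T -> ctr[0]=3
Ev 10: PC=6 idx=0 pred=T actual=T -> ctr[0]=3
Ev 11: PC=0 idx=0 pred=T actual=T -> ctr[0]=3
Ev 12: PC=6 idx=0 pred=T actual=T -> ctr[0]=3
Ev 13: PC=0 idx=0 pred=T actual=T -> ctr[0]=3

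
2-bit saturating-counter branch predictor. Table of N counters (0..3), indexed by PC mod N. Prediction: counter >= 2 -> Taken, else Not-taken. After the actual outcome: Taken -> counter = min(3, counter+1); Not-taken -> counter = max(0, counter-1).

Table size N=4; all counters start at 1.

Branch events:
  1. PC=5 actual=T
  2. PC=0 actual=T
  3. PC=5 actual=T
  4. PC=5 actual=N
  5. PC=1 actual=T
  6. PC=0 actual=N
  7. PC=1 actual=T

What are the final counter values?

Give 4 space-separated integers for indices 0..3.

Ev 1: PC=5 idx=1 pred=N actual=T -> ctr[1]=2
Ev 2: PC=0 idx=0 pred=N actual=T -> ctr[0]=2
Ev 3: PC=5 idx=1 pred=T actual=T -> ctr[1]=3
Ev 4: PC=5 idx=1 pred=T actual=N -> ctr[1]=2
Ev 5: PC=1 idx=1 pred=T actual=T -> ctr[1]=3
Ev 6: PC=0 idx=0 pred=T actual=N -> ctr[0]=1
Ev 7: PC=1 idx=1 pred=T actual=T -> ctr[1]=3

Answer: 1 3 1 1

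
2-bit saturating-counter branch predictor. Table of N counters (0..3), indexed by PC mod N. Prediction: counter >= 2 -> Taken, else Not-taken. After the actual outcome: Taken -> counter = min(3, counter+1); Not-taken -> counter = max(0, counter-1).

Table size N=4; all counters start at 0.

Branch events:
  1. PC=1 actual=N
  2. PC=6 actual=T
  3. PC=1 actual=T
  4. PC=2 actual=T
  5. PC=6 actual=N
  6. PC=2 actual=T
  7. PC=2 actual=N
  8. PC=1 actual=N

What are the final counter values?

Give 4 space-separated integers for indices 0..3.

Answer: 0 0 1 0

Derivation:
Ev 1: PC=1 idx=1 pred=N actual=N -> ctr[1]=0
Ev 2: PC=6 idx=2 pred=N actual=T -> ctr[2]=1
Ev 3: PC=1 idx=1 pred=N actual=T -> ctr[1]=1
Ev 4: PC=2 idx=2 pred=N actual=T -> ctr[2]=2
Ev 5: PC=6 idx=2 pred=T actual=N -> ctr[2]=1
Ev 6: PC=2 idx=2 pred=N actual=T -> ctr[2]=2
Ev 7: PC=2 idx=2 pred=T actual=N -> ctr[2]=1
Ev 8: PC=1 idx=1 pred=N actual=N -> ctr[1]=0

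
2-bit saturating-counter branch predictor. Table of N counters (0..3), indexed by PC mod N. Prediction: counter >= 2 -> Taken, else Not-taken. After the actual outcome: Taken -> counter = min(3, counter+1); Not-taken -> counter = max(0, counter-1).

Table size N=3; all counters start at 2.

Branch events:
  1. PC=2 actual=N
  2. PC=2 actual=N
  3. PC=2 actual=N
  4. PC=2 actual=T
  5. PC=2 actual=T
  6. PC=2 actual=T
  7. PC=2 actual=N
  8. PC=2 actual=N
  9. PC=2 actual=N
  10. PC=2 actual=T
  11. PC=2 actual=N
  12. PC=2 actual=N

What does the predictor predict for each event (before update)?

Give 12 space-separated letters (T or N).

Answer: T N N N N T T T N N N N

Derivation:
Ev 1: PC=2 idx=2 pred=T actual=N -> ctr[2]=1
Ev 2: PC=2 idx=2 pred=N actual=N -> ctr[2]=0
Ev 3: PC=2 idx=2 pred=N actual=N -> ctr[2]=0
Ev 4: PC=2 idx=2 pred=N actual=T -> ctr[2]=1
Ev 5: PC=2 idx=2 pred=N actual=T -> ctr[2]=2
Ev 6: PC=2 idx=2 pred=T actual=T -> ctr[2]=3
Ev 7: PC=2 idx=2 pred=T actual=N -> ctr[2]=2
Ev 8: PC=2 idx=2 pred=T actual=N -> ctr[2]=1
Ev 9: PC=2 idx=2 pred=N actual=N -> ctr[2]=0
Ev 10: PC=2 idx=2 pred=N actual=T -> ctr[2]=1
Ev 11: PC=2 idx=2 pred=N actual=N -> ctr[2]=0
Ev 12: PC=2 idx=2 pred=N actual=N -> ctr[2]=0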